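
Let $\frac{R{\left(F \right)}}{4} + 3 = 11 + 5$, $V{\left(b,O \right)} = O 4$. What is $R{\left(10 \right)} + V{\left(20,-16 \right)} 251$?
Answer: $-16012$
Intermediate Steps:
$V{\left(b,O \right)} = 4 O$
$R{\left(F \right)} = 52$ ($R{\left(F \right)} = -12 + 4 \left(11 + 5\right) = -12 + 4 \cdot 16 = -12 + 64 = 52$)
$R{\left(10 \right)} + V{\left(20,-16 \right)} 251 = 52 + 4 \left(-16\right) 251 = 52 - 16064 = -16012$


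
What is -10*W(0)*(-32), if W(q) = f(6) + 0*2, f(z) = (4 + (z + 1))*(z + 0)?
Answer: 21120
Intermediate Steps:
f(z) = z*(5 + z) (f(z) = (4 + (1 + z))*z = (5 + z)*z = z*(5 + z))
W(q) = 66 (W(q) = 6*(5 + 6) + 0*2 = 6*11 + 0 = 66 + 0 = 66)
-10*W(0)*(-32) = -10*66*(-32) = -660*(-32) = 21120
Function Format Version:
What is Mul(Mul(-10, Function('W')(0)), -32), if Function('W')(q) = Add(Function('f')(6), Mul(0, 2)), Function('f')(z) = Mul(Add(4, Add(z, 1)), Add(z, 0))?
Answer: 21120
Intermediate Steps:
Function('f')(z) = Mul(z, Add(5, z)) (Function('f')(z) = Mul(Add(4, Add(1, z)), z) = Mul(Add(5, z), z) = Mul(z, Add(5, z)))
Function('W')(q) = 66 (Function('W')(q) = Add(Mul(6, Add(5, 6)), Mul(0, 2)) = Add(Mul(6, 11), 0) = Add(66, 0) = 66)
Mul(Mul(-10, Function('W')(0)), -32) = Mul(Mul(-10, 66), -32) = Mul(-660, -32) = 21120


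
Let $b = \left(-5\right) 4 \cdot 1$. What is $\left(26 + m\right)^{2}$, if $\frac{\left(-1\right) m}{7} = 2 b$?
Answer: $93636$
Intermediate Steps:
$b = -20$ ($b = \left(-20\right) 1 = -20$)
$m = 280$ ($m = - 7 \cdot 2 \left(-20\right) = \left(-7\right) \left(-40\right) = 280$)
$\left(26 + m\right)^{2} = \left(26 + 280\right)^{2} = 306^{2} = 93636$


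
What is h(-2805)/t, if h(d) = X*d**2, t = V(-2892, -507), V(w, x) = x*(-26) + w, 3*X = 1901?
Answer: 332380345/686 ≈ 4.8452e+5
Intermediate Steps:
X = 1901/3 (X = (1/3)*1901 = 1901/3 ≈ 633.67)
V(w, x) = w - 26*x (V(w, x) = -26*x + w = w - 26*x)
t = 10290 (t = -2892 - 26*(-507) = -2892 + 13182 = 10290)
h(d) = 1901*d**2/3
h(-2805)/t = ((1901/3)*(-2805)**2)/10290 = ((1901/3)*7868025)*(1/10290) = 4985705175*(1/10290) = 332380345/686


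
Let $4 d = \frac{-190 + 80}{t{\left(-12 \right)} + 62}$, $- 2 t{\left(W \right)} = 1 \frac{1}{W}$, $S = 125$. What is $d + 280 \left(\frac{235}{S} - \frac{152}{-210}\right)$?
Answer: $\frac{16273804}{22335} \approx 728.62$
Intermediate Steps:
$t{\left(W \right)} = - \frac{1}{2 W}$ ($t{\left(W \right)} = - \frac{1 \frac{1}{W}}{2} = - \frac{1}{2 W}$)
$d = - \frac{660}{1489}$ ($d = \frac{\left(-190 + 80\right) \frac{1}{- \frac{1}{2 \left(-12\right)} + 62}}{4} = \frac{\left(-110\right) \frac{1}{\left(- \frac{1}{2}\right) \left(- \frac{1}{12}\right) + 62}}{4} = \frac{\left(-110\right) \frac{1}{\frac{1}{24} + 62}}{4} = \frac{\left(-110\right) \frac{1}{\frac{1489}{24}}}{4} = \frac{\left(-110\right) \frac{24}{1489}}{4} = \frac{1}{4} \left(- \frac{2640}{1489}\right) = - \frac{660}{1489} \approx -0.44325$)
$d + 280 \left(\frac{235}{S} - \frac{152}{-210}\right) = - \frac{660}{1489} + 280 \left(\frac{235}{125} - \frac{152}{-210}\right) = - \frac{660}{1489} + 280 \left(235 \cdot \frac{1}{125} - - \frac{76}{105}\right) = - \frac{660}{1489} + 280 \left(\frac{47}{25} + \frac{76}{105}\right) = - \frac{660}{1489} + 280 \cdot \frac{1367}{525} = - \frac{660}{1489} + \frac{10936}{15} = \frac{16273804}{22335}$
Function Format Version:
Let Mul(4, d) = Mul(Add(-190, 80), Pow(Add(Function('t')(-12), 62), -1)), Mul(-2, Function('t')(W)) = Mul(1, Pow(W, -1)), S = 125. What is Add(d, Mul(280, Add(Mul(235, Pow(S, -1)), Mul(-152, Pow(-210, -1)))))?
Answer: Rational(16273804, 22335) ≈ 728.62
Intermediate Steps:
Function('t')(W) = Mul(Rational(-1, 2), Pow(W, -1)) (Function('t')(W) = Mul(Rational(-1, 2), Mul(1, Pow(W, -1))) = Mul(Rational(-1, 2), Pow(W, -1)))
d = Rational(-660, 1489) (d = Mul(Rational(1, 4), Mul(Add(-190, 80), Pow(Add(Mul(Rational(-1, 2), Pow(-12, -1)), 62), -1))) = Mul(Rational(1, 4), Mul(-110, Pow(Add(Mul(Rational(-1, 2), Rational(-1, 12)), 62), -1))) = Mul(Rational(1, 4), Mul(-110, Pow(Add(Rational(1, 24), 62), -1))) = Mul(Rational(1, 4), Mul(-110, Pow(Rational(1489, 24), -1))) = Mul(Rational(1, 4), Mul(-110, Rational(24, 1489))) = Mul(Rational(1, 4), Rational(-2640, 1489)) = Rational(-660, 1489) ≈ -0.44325)
Add(d, Mul(280, Add(Mul(235, Pow(S, -1)), Mul(-152, Pow(-210, -1))))) = Add(Rational(-660, 1489), Mul(280, Add(Mul(235, Pow(125, -1)), Mul(-152, Pow(-210, -1))))) = Add(Rational(-660, 1489), Mul(280, Add(Mul(235, Rational(1, 125)), Mul(-152, Rational(-1, 210))))) = Add(Rational(-660, 1489), Mul(280, Add(Rational(47, 25), Rational(76, 105)))) = Add(Rational(-660, 1489), Mul(280, Rational(1367, 525))) = Add(Rational(-660, 1489), Rational(10936, 15)) = Rational(16273804, 22335)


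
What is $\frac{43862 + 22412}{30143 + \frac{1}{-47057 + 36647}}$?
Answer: $\frac{689912340}{313788629} \approx 2.1987$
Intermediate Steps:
$\frac{43862 + 22412}{30143 + \frac{1}{-47057 + 36647}} = \frac{66274}{30143 + \frac{1}{-10410}} = \frac{66274}{30143 - \frac{1}{10410}} = \frac{66274}{\frac{313788629}{10410}} = 66274 \cdot \frac{10410}{313788629} = \frac{689912340}{313788629}$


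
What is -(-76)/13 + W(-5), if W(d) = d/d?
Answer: 89/13 ≈ 6.8462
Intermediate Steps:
W(d) = 1
-(-76)/13 + W(-5) = -(-76)/13 + 1 = -4*(-19/13) + 1 = 76/13 + 1 = 89/13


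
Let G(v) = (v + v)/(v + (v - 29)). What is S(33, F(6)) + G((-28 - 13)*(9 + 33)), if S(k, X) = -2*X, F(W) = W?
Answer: -38232/3473 ≈ -11.008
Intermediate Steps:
G(v) = 2*v/(-29 + 2*v) (G(v) = (2*v)/(v + (-29 + v)) = (2*v)/(-29 + 2*v) = 2*v/(-29 + 2*v))
S(33, F(6)) + G((-28 - 13)*(9 + 33)) = -2*6 + 2*((-28 - 13)*(9 + 33))/(-29 + 2*((-28 - 13)*(9 + 33))) = -12 + 2*(-41*42)/(-29 + 2*(-41*42)) = -12 + 2*(-1722)/(-29 + 2*(-1722)) = -12 + 2*(-1722)/(-29 - 3444) = -12 + 2*(-1722)/(-3473) = -12 + 2*(-1722)*(-1/3473) = -12 + 3444/3473 = -38232/3473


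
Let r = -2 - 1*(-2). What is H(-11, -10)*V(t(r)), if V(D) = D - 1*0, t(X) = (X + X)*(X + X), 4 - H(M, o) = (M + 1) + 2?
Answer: 0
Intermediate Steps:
r = 0 (r = -2 + 2 = 0)
H(M, o) = 1 - M (H(M, o) = 4 - ((M + 1) + 2) = 4 - ((1 + M) + 2) = 4 - (3 + M) = 4 + (-3 - M) = 1 - M)
t(X) = 4*X**2 (t(X) = (2*X)*(2*X) = 4*X**2)
V(D) = D (V(D) = D + 0 = D)
H(-11, -10)*V(t(r)) = (1 - 1*(-11))*(4*0**2) = (1 + 11)*(4*0) = 12*0 = 0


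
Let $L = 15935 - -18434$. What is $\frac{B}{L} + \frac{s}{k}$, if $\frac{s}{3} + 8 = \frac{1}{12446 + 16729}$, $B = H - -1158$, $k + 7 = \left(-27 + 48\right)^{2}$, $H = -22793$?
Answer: $- \frac{3204369451}{4679339350} \approx -0.68479$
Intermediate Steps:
$k = 434$ ($k = -7 + \left(-27 + 48\right)^{2} = -7 + 21^{2} = -7 + 441 = 434$)
$L = 34369$ ($L = 15935 + 18434 = 34369$)
$B = -21635$ ($B = -22793 - -1158 = -22793 + 1158 = -21635$)
$s = - \frac{233399}{9725}$ ($s = -24 + \frac{3}{12446 + 16729} = -24 + \frac{3}{29175} = -24 + 3 \cdot \frac{1}{29175} = -24 + \frac{1}{9725} = - \frac{233399}{9725} \approx -24.0$)
$\frac{B}{L} + \frac{s}{k} = - \frac{21635}{34369} - \frac{233399}{9725 \cdot 434} = \left(-21635\right) \frac{1}{34369} - \frac{7529}{136150} = - \frac{21635}{34369} - \frac{7529}{136150} = - \frac{3204369451}{4679339350}$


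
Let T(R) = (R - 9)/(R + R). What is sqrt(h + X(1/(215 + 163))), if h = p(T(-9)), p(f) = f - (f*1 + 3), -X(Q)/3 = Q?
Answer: I*sqrt(5306)/42 ≈ 1.7343*I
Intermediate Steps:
X(Q) = -3*Q
T(R) = (-9 + R)/(2*R) (T(R) = (-9 + R)/((2*R)) = (-9 + R)*(1/(2*R)) = (-9 + R)/(2*R))
p(f) = -3 (p(f) = f - (f + 3) = f - (3 + f) = f + (-3 - f) = -3)
h = -3
sqrt(h + X(1/(215 + 163))) = sqrt(-3 - 3/(215 + 163)) = sqrt(-3 - 3/378) = sqrt(-3 - 3*1/378) = sqrt(-3 - 1/126) = sqrt(-379/126) = I*sqrt(5306)/42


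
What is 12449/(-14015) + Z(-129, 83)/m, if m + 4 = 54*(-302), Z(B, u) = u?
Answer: -204231333/228612680 ≈ -0.89335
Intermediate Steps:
m = -16312 (m = -4 + 54*(-302) = -4 - 16308 = -16312)
12449/(-14015) + Z(-129, 83)/m = 12449/(-14015) + 83/(-16312) = 12449*(-1/14015) + 83*(-1/16312) = -12449/14015 - 83/16312 = -204231333/228612680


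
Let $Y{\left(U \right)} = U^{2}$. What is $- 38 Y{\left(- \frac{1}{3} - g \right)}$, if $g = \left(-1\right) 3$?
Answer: $- \frac{2432}{9} \approx -270.22$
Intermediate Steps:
$g = -3$
$- 38 Y{\left(- \frac{1}{3} - g \right)} = - 38 \left(- \frac{1}{3} - -3\right)^{2} = - 38 \left(\left(-1\right) \frac{1}{3} + 3\right)^{2} = - 38 \left(- \frac{1}{3} + 3\right)^{2} = - 38 \left(\frac{8}{3}\right)^{2} = \left(-38\right) \frac{64}{9} = - \frac{2432}{9}$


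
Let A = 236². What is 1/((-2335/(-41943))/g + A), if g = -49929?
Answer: 2094172047/116637006327377 ≈ 1.7955e-5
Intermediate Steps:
A = 55696
1/((-2335/(-41943))/g + A) = 1/(-2335/(-41943)/(-49929) + 55696) = 1/(-2335*(-1/41943)*(-1/49929) + 55696) = 1/((2335/41943)*(-1/49929) + 55696) = 1/(-2335/2094172047 + 55696) = 1/(116637006327377/2094172047) = 2094172047/116637006327377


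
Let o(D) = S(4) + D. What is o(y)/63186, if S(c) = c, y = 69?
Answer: 73/63186 ≈ 0.0011553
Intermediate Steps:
o(D) = 4 + D
o(y)/63186 = (4 + 69)/63186 = 73*(1/63186) = 73/63186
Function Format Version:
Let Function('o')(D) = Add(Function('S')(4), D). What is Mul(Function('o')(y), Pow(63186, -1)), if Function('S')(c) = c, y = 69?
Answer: Rational(73, 63186) ≈ 0.0011553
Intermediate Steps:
Function('o')(D) = Add(4, D)
Mul(Function('o')(y), Pow(63186, -1)) = Mul(Add(4, 69), Pow(63186, -1)) = Mul(73, Rational(1, 63186)) = Rational(73, 63186)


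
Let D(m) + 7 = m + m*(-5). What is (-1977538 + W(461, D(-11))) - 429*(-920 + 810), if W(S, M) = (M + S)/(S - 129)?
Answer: -3860693/2 ≈ -1.9303e+6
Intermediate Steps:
D(m) = -7 - 4*m (D(m) = -7 + (m + m*(-5)) = -7 + (m - 5*m) = -7 - 4*m)
W(S, M) = (M + S)/(-129 + S)
(-1977538 + W(461, D(-11))) - 429*(-920 + 810) = (-1977538 + ((-7 - 4*(-11)) + 461)/(-129 + 461)) - 429*(-920 + 810) = (-1977538 + ((-7 + 44) + 461)/332) - 429*(-110) = (-1977538 + (37 + 461)/332) + 47190 = (-1977538 + (1/332)*498) + 47190 = (-1977538 + 3/2) + 47190 = -3955073/2 + 47190 = -3860693/2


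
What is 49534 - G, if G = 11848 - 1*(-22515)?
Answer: 15171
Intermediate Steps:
G = 34363 (G = 11848 + 22515 = 34363)
49534 - G = 49534 - 1*34363 = 49534 - 34363 = 15171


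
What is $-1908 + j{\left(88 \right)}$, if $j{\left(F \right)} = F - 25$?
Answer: $-1845$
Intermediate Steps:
$j{\left(F \right)} = -25 + F$
$-1908 + j{\left(88 \right)} = -1908 + \left(-25 + 88\right) = -1908 + 63 = -1845$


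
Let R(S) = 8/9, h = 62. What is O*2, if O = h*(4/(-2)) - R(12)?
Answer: -2248/9 ≈ -249.78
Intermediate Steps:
R(S) = 8/9 (R(S) = 8*(1/9) = 8/9)
O = -1124/9 (O = 62*(4/(-2)) - 1*8/9 = 62*(4*(-1/2)) - 8/9 = 62*(-2) - 8/9 = -124 - 8/9 = -1124/9 ≈ -124.89)
O*2 = -1124/9*2 = -2248/9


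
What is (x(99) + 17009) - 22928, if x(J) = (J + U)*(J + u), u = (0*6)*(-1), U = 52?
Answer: 9030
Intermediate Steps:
u = 0 (u = 0*(-1) = 0)
x(J) = J*(52 + J) (x(J) = (J + 52)*(J + 0) = (52 + J)*J = J*(52 + J))
(x(99) + 17009) - 22928 = (99*(52 + 99) + 17009) - 22928 = (99*151 + 17009) - 22928 = (14949 + 17009) - 22928 = 31958 - 22928 = 9030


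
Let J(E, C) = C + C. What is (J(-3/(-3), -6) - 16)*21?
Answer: -588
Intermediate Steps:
J(E, C) = 2*C
(J(-3/(-3), -6) - 16)*21 = (2*(-6) - 16)*21 = (-12 - 16)*21 = -28*21 = -588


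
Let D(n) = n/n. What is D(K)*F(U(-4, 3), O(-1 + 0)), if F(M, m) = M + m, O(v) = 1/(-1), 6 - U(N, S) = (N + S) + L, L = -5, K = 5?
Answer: 11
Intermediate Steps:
U(N, S) = 11 - N - S (U(N, S) = 6 - ((N + S) - 5) = 6 - (-5 + N + S) = 6 + (5 - N - S) = 11 - N - S)
O(v) = -1
D(n) = 1
D(K)*F(U(-4, 3), O(-1 + 0)) = 1*((11 - 1*(-4) - 1*3) - 1) = 1*((11 + 4 - 3) - 1) = 1*(12 - 1) = 1*11 = 11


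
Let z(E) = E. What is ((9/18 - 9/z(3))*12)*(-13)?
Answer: 390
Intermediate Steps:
((9/18 - 9/z(3))*12)*(-13) = ((9/18 - 9/3)*12)*(-13) = ((9*(1/18) - 9*⅓)*12)*(-13) = ((½ - 3)*12)*(-13) = -5/2*12*(-13) = -30*(-13) = 390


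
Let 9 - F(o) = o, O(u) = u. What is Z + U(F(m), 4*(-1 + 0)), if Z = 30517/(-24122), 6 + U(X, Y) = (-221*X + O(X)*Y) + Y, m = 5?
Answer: -21981537/24122 ≈ -911.26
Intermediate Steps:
F(o) = 9 - o
U(X, Y) = -6 + Y - 221*X + X*Y (U(X, Y) = -6 + ((-221*X + X*Y) + Y) = -6 + (Y - 221*X + X*Y) = -6 + Y - 221*X + X*Y)
Z = -30517/24122 (Z = 30517*(-1/24122) = -30517/24122 ≈ -1.2651)
Z + U(F(m), 4*(-1 + 0)) = -30517/24122 + (-6 + 4*(-1 + 0) - 221*(9 - 1*5) + (9 - 1*5)*(4*(-1 + 0))) = -30517/24122 + (-6 + 4*(-1) - 221*(9 - 5) + (9 - 5)*(4*(-1))) = -30517/24122 + (-6 - 4 - 221*4 + 4*(-4)) = -30517/24122 + (-6 - 4 - 884 - 16) = -30517/24122 - 910 = -21981537/24122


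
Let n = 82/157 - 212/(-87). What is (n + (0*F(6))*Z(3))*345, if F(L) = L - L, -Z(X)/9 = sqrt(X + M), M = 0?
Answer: 4648070/4553 ≈ 1020.9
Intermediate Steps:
n = 40418/13659 (n = 82*(1/157) - 212*(-1/87) = 82/157 + 212/87 = 40418/13659 ≈ 2.9591)
Z(X) = -9*sqrt(X) (Z(X) = -9*sqrt(X + 0) = -9*sqrt(X))
F(L) = 0
(n + (0*F(6))*Z(3))*345 = (40418/13659 + (0*0)*(-9*sqrt(3)))*345 = (40418/13659 + 0*(-9*sqrt(3)))*345 = (40418/13659 + 0)*345 = (40418/13659)*345 = 4648070/4553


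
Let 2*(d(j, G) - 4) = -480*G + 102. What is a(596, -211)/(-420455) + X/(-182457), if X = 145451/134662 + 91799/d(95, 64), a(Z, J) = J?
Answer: 16721388253524967/31621934965920931170 ≈ 0.00052879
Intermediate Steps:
d(j, G) = 55 - 240*G (d(j, G) = 4 + (-480*G + 102)/2 = 4 + (102 - 480*G)/2 = 4 + (51 - 240*G) = 55 - 240*G)
X = -10135709383/2061001910 (X = 145451/134662 + 91799/(55 - 240*64) = 145451*(1/134662) + 91799/(55 - 15360) = 145451/134662 + 91799/(-15305) = 145451/134662 + 91799*(-1/15305) = 145451/134662 - 91799/15305 = -10135709383/2061001910 ≈ -4.9179)
a(596, -211)/(-420455) + X/(-182457) = -211/(-420455) - 10135709383/2061001910/(-182457) = -211*(-1/420455) - 10135709383/2061001910*(-1/182457) = 211/420455 + 10135709383/376044225492870 = 16721388253524967/31621934965920931170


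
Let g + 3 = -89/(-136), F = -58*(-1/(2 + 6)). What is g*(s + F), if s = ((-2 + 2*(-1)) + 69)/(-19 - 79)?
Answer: -411829/26656 ≈ -15.450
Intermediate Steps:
F = 29/4 (F = -58/((-1*8)) = -58/(-8) = -58*(-⅛) = 29/4 ≈ 7.2500)
s = -65/98 (s = ((-2 - 2) + 69)/(-98) = (-4 + 69)*(-1/98) = 65*(-1/98) = -65/98 ≈ -0.66327)
g = -319/136 (g = -3 - 89/(-136) = -3 - 89*(-1/136) = -3 + 89/136 = -319/136 ≈ -2.3456)
g*(s + F) = -319*(-65/98 + 29/4)/136 = -319/136*1291/196 = -411829/26656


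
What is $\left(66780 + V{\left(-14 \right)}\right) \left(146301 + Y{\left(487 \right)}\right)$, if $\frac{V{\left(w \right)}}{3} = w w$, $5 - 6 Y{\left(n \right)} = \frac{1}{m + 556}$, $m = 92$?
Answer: $\frac{1596682026289}{162} \approx 9.8561 \cdot 10^{9}$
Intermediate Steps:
$Y{\left(n \right)} = \frac{3239}{3888}$ ($Y{\left(n \right)} = \frac{5}{6} - \frac{1}{6 \left(92 + 556\right)} = \frac{5}{6} - \frac{1}{6 \cdot 648} = \frac{5}{6} - \frac{1}{3888} = \frac{3239}{3888}$)
$V{\left(w \right)} = 3 w^{2}$ ($V{\left(w \right)} = 3 w w = 3 w^{2}$)
$\left(66780 + V{\left(-14 \right)}\right) \left(146301 + Y{\left(487 \right)}\right) = \left(66780 + 3 \left(-14\right)^{2}\right) \left(146301 + \frac{3239}{3888}\right) = \left(66780 + 3 \cdot 196\right) \frac{568821527}{3888} = \left(66780 + 588\right) \frac{568821527}{3888} = 67368 \cdot \frac{568821527}{3888} = \frac{1596682026289}{162}$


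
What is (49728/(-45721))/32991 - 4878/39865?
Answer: -350469877018/2863410901715 ≈ -0.12240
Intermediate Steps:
(49728/(-45721))/32991 - 4878/39865 = (49728*(-1/45721))*(1/32991) - 4878*1/39865 = -49728/45721*1/32991 - 4878/39865 = -2368/71827691 - 4878/39865 = -350469877018/2863410901715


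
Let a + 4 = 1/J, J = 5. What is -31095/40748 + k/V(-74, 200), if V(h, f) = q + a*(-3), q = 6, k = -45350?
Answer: -9242314265/3545076 ≈ -2607.1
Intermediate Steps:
a = -19/5 (a = -4 + 1/5 = -4 + ⅕ = -19/5 ≈ -3.8000)
V(h, f) = 87/5 (V(h, f) = 6 - 19/5*(-3) = 6 + 57/5 = 87/5)
-31095/40748 + k/V(-74, 200) = -31095/40748 - 45350/87/5 = -31095*1/40748 - 45350*5/87 = -31095/40748 - 226750/87 = -9242314265/3545076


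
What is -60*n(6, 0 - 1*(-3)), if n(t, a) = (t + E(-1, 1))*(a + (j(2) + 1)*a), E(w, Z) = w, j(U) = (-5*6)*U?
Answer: 52200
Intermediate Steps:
j(U) = -30*U
n(t, a) = -58*a*(-1 + t) (n(t, a) = (t - 1)*(a + (-30*2 + 1)*a) = (-1 + t)*(a + (-60 + 1)*a) = (-1 + t)*(a - 59*a) = (-1 + t)*(-58*a) = -58*a*(-1 + t))
-60*n(6, 0 - 1*(-3)) = -3480*(0 - 1*(-3))*(1 - 1*6) = -3480*(0 + 3)*(1 - 6) = -3480*3*(-5) = -60*(-870) = 52200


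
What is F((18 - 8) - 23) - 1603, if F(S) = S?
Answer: -1616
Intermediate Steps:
F((18 - 8) - 23) - 1603 = ((18 - 8) - 23) - 1603 = (10 - 23) - 1603 = -13 - 1603 = -1616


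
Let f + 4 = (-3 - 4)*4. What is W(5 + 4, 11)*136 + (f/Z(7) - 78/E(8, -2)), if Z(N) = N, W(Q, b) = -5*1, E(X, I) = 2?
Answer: -5065/7 ≈ -723.57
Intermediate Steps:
f = -32 (f = -4 + (-3 - 4)*4 = -4 - 7*4 = -4 - 28 = -32)
W(Q, b) = -5
W(5 + 4, 11)*136 + (f/Z(7) - 78/E(8, -2)) = -5*136 + (-32/7 - 78/2) = -680 + (-32*⅐ - 78*½) = -680 + (-32/7 - 39) = -680 - 305/7 = -5065/7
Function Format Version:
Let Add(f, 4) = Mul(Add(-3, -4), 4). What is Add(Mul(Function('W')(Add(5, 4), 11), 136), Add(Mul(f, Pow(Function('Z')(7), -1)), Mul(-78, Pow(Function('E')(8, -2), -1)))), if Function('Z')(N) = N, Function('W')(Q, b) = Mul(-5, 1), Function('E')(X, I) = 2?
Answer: Rational(-5065, 7) ≈ -723.57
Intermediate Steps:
f = -32 (f = Add(-4, Mul(Add(-3, -4), 4)) = Add(-4, Mul(-7, 4)) = Add(-4, -28) = -32)
Function('W')(Q, b) = -5
Add(Mul(Function('W')(Add(5, 4), 11), 136), Add(Mul(f, Pow(Function('Z')(7), -1)), Mul(-78, Pow(Function('E')(8, -2), -1)))) = Add(Mul(-5, 136), Add(Mul(-32, Pow(7, -1)), Mul(-78, Pow(2, -1)))) = Add(-680, Add(Mul(-32, Rational(1, 7)), Mul(-78, Rational(1, 2)))) = Add(-680, Add(Rational(-32, 7), -39)) = Add(-680, Rational(-305, 7)) = Rational(-5065, 7)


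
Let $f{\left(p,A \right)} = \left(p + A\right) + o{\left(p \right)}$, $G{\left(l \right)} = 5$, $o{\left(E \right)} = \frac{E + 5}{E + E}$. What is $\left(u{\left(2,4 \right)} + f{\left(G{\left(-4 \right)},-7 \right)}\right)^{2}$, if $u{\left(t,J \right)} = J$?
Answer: $9$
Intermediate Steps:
$o{\left(E \right)} = \frac{5 + E}{2 E}$
$f{\left(p,A \right)} = A + p + \frac{5 + p}{2 p}$ ($f{\left(p,A \right)} = \left(p + A\right) + \frac{5 + p}{2 p} = \left(A + p\right) + \frac{5 + p}{2 p} = A + p + \frac{5 + p}{2 p}$)
$\left(u{\left(2,4 \right)} + f{\left(G{\left(-4 \right)},-7 \right)}\right)^{2} = \left(4 + \left(\frac{1}{2} - 7 + 5 + \frac{5}{2 \cdot 5}\right)\right)^{2} = \left(4 + \left(\frac{1}{2} - 7 + 5 + \frac{5}{2} \cdot \frac{1}{5}\right)\right)^{2} = \left(4 + \left(\frac{1}{2} - 7 + 5 + \frac{1}{2}\right)\right)^{2} = \left(4 - 1\right)^{2} = 3^{2} = 9$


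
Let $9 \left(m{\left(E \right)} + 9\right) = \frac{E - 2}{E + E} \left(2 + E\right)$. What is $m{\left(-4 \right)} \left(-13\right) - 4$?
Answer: $\frac{691}{6} \approx 115.17$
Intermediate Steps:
$m{\left(E \right)} = -9 + \frac{\left(-2 + E\right) \left(2 + E\right)}{18 E}$ ($m{\left(E \right)} = -9 + \frac{\frac{E - 2}{E + E} \left(2 + E\right)}{9} = -9 + \frac{\frac{-2 + E}{2 E} \left(2 + E\right)}{9} = -9 + \frac{\frac{1}{2} \frac{1}{E} \left(-2 + E\right) \left(2 + E\right)}{9} = -9 + \frac{\left(-2 + E\right) \left(2 + E\right)}{18 E}$)
$m{\left(-4 \right)} \left(-13\right) - 4 = \frac{-4 - 4 \left(-162 - 4\right)}{18 \left(-4\right)} \left(-13\right) - 4 = \frac{1}{18} \left(- \frac{1}{4}\right) \left(-4 - -664\right) \left(-13\right) - 4 = \frac{1}{18} \left(- \frac{1}{4}\right) \left(-4 + 664\right) \left(-13\right) - 4 = \frac{1}{18} \left(- \frac{1}{4}\right) 660 \left(-13\right) - 4 = \left(- \frac{55}{6}\right) \left(-13\right) - 4 = \frac{715}{6} - 4 = \frac{691}{6}$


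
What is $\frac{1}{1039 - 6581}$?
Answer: $- \frac{1}{5542} \approx -0.00018044$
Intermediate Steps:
$\frac{1}{1039 - 6581} = \frac{1}{-5542} = - \frac{1}{5542}$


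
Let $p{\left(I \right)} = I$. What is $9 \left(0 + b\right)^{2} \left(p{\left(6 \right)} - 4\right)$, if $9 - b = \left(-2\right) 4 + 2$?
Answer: $4050$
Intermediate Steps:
$b = 15$ ($b = 9 - \left(\left(-2\right) 4 + 2\right) = 9 - \left(-8 + 2\right) = 9 - -6 = 9 + 6 = 15$)
$9 \left(0 + b\right)^{2} \left(p{\left(6 \right)} - 4\right) = 9 \left(0 + 15\right)^{2} \left(6 - 4\right) = 9 \cdot 15^{2} \cdot 2 = 9 \cdot 225 \cdot 2 = 2025 \cdot 2 = 4050$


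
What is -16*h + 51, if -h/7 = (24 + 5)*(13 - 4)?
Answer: 29283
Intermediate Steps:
h = -1827 (h = -7*(24 + 5)*(13 - 4) = -203*9 = -7*261 = -1827)
-16*h + 51 = -16*(-1827) + 51 = 29232 + 51 = 29283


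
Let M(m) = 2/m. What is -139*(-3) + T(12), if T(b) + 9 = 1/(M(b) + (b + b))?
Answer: 59166/145 ≈ 408.04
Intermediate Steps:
T(b) = -9 + 1/(2*b + 2/b) (T(b) = -9 + 1/(2/b + (b + b)) = -9 + 1/(2/b + 2*b) = -9 + 1/(2*b + 2/b))
-139*(-3) + T(12) = -139*(-3) + (-18 + 12 - 18*12**2)/(2*(1 + 12**2)) = 417 + (-18 + 12 - 18*144)/(2*(1 + 144)) = 417 + (1/2)*(-18 + 12 - 2592)/145 = 417 + (1/2)*(1/145)*(-2598) = 417 - 1299/145 = 59166/145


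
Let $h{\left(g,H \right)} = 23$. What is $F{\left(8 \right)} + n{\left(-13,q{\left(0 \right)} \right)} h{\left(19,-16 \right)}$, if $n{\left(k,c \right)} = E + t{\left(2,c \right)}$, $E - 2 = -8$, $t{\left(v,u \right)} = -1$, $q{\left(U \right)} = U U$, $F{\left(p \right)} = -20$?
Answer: $-181$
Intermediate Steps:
$q{\left(U \right)} = U^{2}$
$E = -6$ ($E = 2 - 8 = -6$)
$n{\left(k,c \right)} = -7$ ($n{\left(k,c \right)} = -6 - 1 = -7$)
$F{\left(8 \right)} + n{\left(-13,q{\left(0 \right)} \right)} h{\left(19,-16 \right)} = -20 - 161 = -181$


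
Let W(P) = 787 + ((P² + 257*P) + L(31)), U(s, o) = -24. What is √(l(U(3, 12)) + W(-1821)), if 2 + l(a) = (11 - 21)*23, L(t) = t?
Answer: √2848630 ≈ 1687.8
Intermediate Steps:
l(a) = -232 (l(a) = -2 + (11 - 21)*23 = -2 - 10*23 = -2 - 230 = -232)
W(P) = 818 + P² + 257*P (W(P) = 787 + ((P² + 257*P) + 31) = 787 + (31 + P² + 257*P) = 818 + P² + 257*P)
√(l(U(3, 12)) + W(-1821)) = √(-232 + (818 + (-1821)² + 257*(-1821))) = √(-232 + (818 + 3316041 - 467997)) = √(-232 + 2848862) = √2848630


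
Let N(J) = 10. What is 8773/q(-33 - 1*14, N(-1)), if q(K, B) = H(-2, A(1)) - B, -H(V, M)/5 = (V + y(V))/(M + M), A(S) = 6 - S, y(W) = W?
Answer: -8773/8 ≈ -1096.6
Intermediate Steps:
H(V, M) = -5*V/M (H(V, M) = -5*(V + V)/(M + M) = -5*2*V/(2*M) = -5*2*V*1/(2*M) = -5*V/M)
q(K, B) = 2 - B (q(K, B) = -5*(-2)/(6 - 1*1) - B = -5*(-2)/(6 - 1) - B = -5*(-2)/5 - B = -5*(-2)*1/5 - B = 2 - B)
8773/q(-33 - 1*14, N(-1)) = 8773/(2 - 1*10) = 8773/(2 - 10) = 8773/(-8) = 8773*(-1/8) = -8773/8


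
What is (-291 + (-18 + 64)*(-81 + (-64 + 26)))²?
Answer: 33235225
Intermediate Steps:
(-291 + (-18 + 64)*(-81 + (-64 + 26)))² = (-291 + 46*(-81 - 38))² = (-291 + 46*(-119))² = (-291 - 5474)² = (-5765)² = 33235225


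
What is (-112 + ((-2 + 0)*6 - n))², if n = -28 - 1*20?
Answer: 5776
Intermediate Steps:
n = -48 (n = -28 - 20 = -48)
(-112 + ((-2 + 0)*6 - n))² = (-112 + ((-2 + 0)*6 - 1*(-48)))² = (-112 + (-2*6 + 48))² = (-112 + (-12 + 48))² = (-112 + 36)² = (-76)² = 5776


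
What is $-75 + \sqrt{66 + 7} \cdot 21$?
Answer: $-75 + 21 \sqrt{73} \approx 104.42$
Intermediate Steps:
$-75 + \sqrt{66 + 7} \cdot 21 = -75 + \sqrt{73} \cdot 21 = -75 + 21 \sqrt{73}$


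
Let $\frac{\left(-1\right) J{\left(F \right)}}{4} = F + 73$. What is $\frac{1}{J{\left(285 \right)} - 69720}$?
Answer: $- \frac{1}{71152} \approx -1.4054 \cdot 10^{-5}$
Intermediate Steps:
$J{\left(F \right)} = -292 - 4 F$ ($J{\left(F \right)} = - 4 \left(F + 73\right) = - 4 \left(73 + F\right) = -292 - 4 F$)
$\frac{1}{J{\left(285 \right)} - 69720} = \frac{1}{\left(-292 - 1140\right) - 69720} = \frac{1}{-1432 - 69720} = \frac{1}{-71152} = - \frac{1}{71152}$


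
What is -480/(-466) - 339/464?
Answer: 32373/108112 ≈ 0.29944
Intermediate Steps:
-480/(-466) - 339/464 = -480*(-1/466) - 339*1/464 = 240/233 - 339/464 = 32373/108112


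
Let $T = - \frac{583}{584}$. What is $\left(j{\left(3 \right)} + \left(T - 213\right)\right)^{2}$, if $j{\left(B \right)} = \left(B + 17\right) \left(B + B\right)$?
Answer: $\frac{3013461025}{341056} \approx 8835.7$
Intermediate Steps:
$T = - \frac{583}{584}$ ($T = \left(-583\right) \frac{1}{584} = - \frac{583}{584} \approx -0.99829$)
$j{\left(B \right)} = 2 B \left(17 + B\right)$ ($j{\left(B \right)} = \left(17 + B\right) 2 B = 2 B \left(17 + B\right)$)
$\left(j{\left(3 \right)} + \left(T - 213\right)\right)^{2} = \left(2 \cdot 3 \left(17 + 3\right) - \frac{124975}{584}\right)^{2} = \left(2 \cdot 3 \cdot 20 - \frac{124975}{584}\right)^{2} = \left(120 - \frac{124975}{584}\right)^{2} = \left(- \frac{54895}{584}\right)^{2} = \frac{3013461025}{341056}$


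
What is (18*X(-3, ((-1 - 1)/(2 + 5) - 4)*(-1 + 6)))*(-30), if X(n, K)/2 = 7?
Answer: -7560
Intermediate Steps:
X(n, K) = 14 (X(n, K) = 2*7 = 14)
(18*X(-3, ((-1 - 1)/(2 + 5) - 4)*(-1 + 6)))*(-30) = (18*14)*(-30) = 252*(-30) = -7560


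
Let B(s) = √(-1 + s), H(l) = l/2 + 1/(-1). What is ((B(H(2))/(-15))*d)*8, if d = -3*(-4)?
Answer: -32*I/5 ≈ -6.4*I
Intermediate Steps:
H(l) = -1 + l/2 (H(l) = l*(½) + 1*(-1) = l/2 - 1 = -1 + l/2)
d = 12
((B(H(2))/(-15))*d)*8 = ((√(-1 + (-1 + (½)*2))/(-15))*12)*8 = ((√(-1 + (-1 + 1))*(-1/15))*12)*8 = ((√(-1 + 0)*(-1/15))*12)*8 = ((√(-1)*(-1/15))*12)*8 = ((I*(-1/15))*12)*8 = (-I/15*12)*8 = -4*I/5*8 = -32*I/5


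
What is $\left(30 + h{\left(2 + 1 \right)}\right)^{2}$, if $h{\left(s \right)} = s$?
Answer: $1089$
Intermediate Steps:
$\left(30 + h{\left(2 + 1 \right)}\right)^{2} = \left(30 + \left(2 + 1\right)\right)^{2} = \left(30 + 3\right)^{2} = 33^{2} = 1089$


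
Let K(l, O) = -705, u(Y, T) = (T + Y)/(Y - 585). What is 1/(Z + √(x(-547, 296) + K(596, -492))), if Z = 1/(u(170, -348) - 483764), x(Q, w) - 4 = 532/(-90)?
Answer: -3749228146350/1282152956466898934489 - 120915999792545772*I*√159055/1282152956466898934489 ≈ -2.9242e-9 - 0.037611*I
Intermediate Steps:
u(Y, T) = (T + Y)/(-585 + Y)
x(Q, w) = -86/45 (x(Q, w) = 4 + 532/(-90) = 4 + 532*(-1/90) = 4 - 266/45 = -86/45)
Z = -415/200761882 (Z = 1/((-348 + 170)/(-585 + 170) - 483764) = 1/(-178/(-415) - 483764) = 1/(-1/415*(-178) - 483764) = 1/(178/415 - 483764) = 1/(-200761882/415) = -415/200761882 ≈ -2.0671e-6)
1/(Z + √(x(-547, 296) + K(596, -492))) = 1/(-415/200761882 + √(-86/45 - 705)) = 1/(-415/200761882 + √(-31811/45)) = 1/(-415/200761882 + I*√159055/15)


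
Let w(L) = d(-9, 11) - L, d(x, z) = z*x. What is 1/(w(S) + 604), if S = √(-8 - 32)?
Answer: 101/51013 + 2*I*√10/255065 ≈ 0.0019799 + 2.4796e-5*I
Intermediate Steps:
d(x, z) = x*z
S = 2*I*√10 (S = √(-40) = 2*I*√10 ≈ 6.3246*I)
w(L) = -99 - L (w(L) = -9*11 - L = -99 - L)
1/(w(S) + 604) = 1/((-99 - 2*I*√10) + 604) = 1/(505 - 2*I*√10)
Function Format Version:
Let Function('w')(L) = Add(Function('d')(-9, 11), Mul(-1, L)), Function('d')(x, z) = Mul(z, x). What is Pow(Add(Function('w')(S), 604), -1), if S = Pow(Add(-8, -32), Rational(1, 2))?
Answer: Add(Rational(101, 51013), Mul(Rational(2, 255065), I, Pow(10, Rational(1, 2)))) ≈ Add(0.0019799, Mul(2.4796e-5, I))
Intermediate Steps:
Function('d')(x, z) = Mul(x, z)
S = Mul(2, I, Pow(10, Rational(1, 2))) (S = Pow(-40, Rational(1, 2)) = Mul(2, I, Pow(10, Rational(1, 2))) ≈ Mul(6.3246, I))
Function('w')(L) = Add(-99, Mul(-1, L)) (Function('w')(L) = Add(Mul(-9, 11), Mul(-1, L)) = Add(-99, Mul(-1, L)))
Pow(Add(Function('w')(S), 604), -1) = Pow(Add(Add(-99, Mul(-1, Mul(2, I, Pow(10, Rational(1, 2))))), 604), -1) = Pow(Add(Add(-99, Mul(-2, I, Pow(10, Rational(1, 2)))), 604), -1) = Pow(Add(505, Mul(-2, I, Pow(10, Rational(1, 2)))), -1)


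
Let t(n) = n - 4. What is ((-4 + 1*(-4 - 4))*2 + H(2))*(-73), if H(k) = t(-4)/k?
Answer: 2044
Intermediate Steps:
t(n) = -4 + n
H(k) = -8/k (H(k) = (-4 - 4)/k = -8/k)
((-4 + 1*(-4 - 4))*2 + H(2))*(-73) = ((-4 + 1*(-4 - 4))*2 - 8/2)*(-73) = ((-4 + 1*(-8))*2 - 8*½)*(-73) = ((-4 - 8)*2 - 4)*(-73) = (-12*2 - 4)*(-73) = (-24 - 4)*(-73) = -28*(-73) = 2044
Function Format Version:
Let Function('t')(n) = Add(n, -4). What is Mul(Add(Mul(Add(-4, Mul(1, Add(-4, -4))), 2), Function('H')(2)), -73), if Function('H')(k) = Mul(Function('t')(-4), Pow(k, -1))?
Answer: 2044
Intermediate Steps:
Function('t')(n) = Add(-4, n)
Function('H')(k) = Mul(-8, Pow(k, -1)) (Function('H')(k) = Mul(Add(-4, -4), Pow(k, -1)) = Mul(-8, Pow(k, -1)))
Mul(Add(Mul(Add(-4, Mul(1, Add(-4, -4))), 2), Function('H')(2)), -73) = Mul(Add(Mul(Add(-4, Mul(1, Add(-4, -4))), 2), Mul(-8, Pow(2, -1))), -73) = Mul(Add(Mul(Add(-4, Mul(1, -8)), 2), Mul(-8, Rational(1, 2))), -73) = Mul(Add(Mul(Add(-4, -8), 2), -4), -73) = Mul(Add(Mul(-12, 2), -4), -73) = Mul(Add(-24, -4), -73) = Mul(-28, -73) = 2044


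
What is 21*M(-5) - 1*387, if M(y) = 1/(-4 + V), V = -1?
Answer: -1956/5 ≈ -391.20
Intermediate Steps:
M(y) = -⅕ (M(y) = 1/(-4 - 1) = 1/(-5) = -⅕)
21*M(-5) - 1*387 = 21*(-⅕) - 1*387 = -21/5 - 387 = -1956/5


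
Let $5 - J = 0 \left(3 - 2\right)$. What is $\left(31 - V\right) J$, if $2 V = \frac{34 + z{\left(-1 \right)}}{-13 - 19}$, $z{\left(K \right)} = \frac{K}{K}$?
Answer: $\frac{10095}{64} \approx 157.73$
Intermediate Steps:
$z{\left(K \right)} = 1$
$J = 5$ ($J = 5 - 0 \left(3 - 2\right) = 5 - 0 \cdot 1 = 5 - 0 = 5 + 0 = 5$)
$V = - \frac{35}{64}$ ($V = \frac{\left(34 + 1\right) \frac{1}{-13 - 19}}{2} = \frac{35 \frac{1}{-13 - 19}}{2} = \frac{35 \frac{1}{-32}}{2} = \frac{35 \left(- \frac{1}{32}\right)}{2} = \frac{1}{2} \left(- \frac{35}{32}\right) = - \frac{35}{64} \approx -0.54688$)
$\left(31 - V\right) J = \left(31 - - \frac{35}{64}\right) 5 = \left(31 + \frac{35}{64}\right) 5 = \frac{2019}{64} \cdot 5 = \frac{10095}{64}$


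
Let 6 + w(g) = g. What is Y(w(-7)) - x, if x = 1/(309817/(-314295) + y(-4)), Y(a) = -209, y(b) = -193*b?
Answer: -50646432202/242325923 ≈ -209.00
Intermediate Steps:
w(g) = -6 + g
x = 314295/242325923 (x = 1/(309817/(-314295) - 193*(-4)) = 1/(309817*(-1/314295) + 772) = 1/(-309817/314295 + 772) = 1/(242325923/314295) = 314295/242325923 ≈ 0.0012970)
Y(w(-7)) - x = -209 - 1*314295/242325923 = -209 - 314295/242325923 = -50646432202/242325923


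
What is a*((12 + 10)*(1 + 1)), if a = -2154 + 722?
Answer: -63008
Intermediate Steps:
a = -1432
a*((12 + 10)*(1 + 1)) = -1432*(12 + 10)*(1 + 1) = -31504*2 = -1432*44 = -63008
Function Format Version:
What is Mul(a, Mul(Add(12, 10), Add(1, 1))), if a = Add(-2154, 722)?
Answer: -63008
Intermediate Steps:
a = -1432
Mul(a, Mul(Add(12, 10), Add(1, 1))) = Mul(-1432, Mul(Add(12, 10), Add(1, 1))) = Mul(-1432, Mul(22, 2)) = Mul(-1432, 44) = -63008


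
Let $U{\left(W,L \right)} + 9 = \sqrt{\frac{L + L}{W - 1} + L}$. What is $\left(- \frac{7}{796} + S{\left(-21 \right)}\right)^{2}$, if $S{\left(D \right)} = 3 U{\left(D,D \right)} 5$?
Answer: $\frac{97102360979}{6969776} - \frac{1612005 i \sqrt{2310}}{4378} \approx 13932.0 - 17697.0 i$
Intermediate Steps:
$U{\left(W,L \right)} = -9 + \sqrt{L + \frac{2 L}{-1 + W}}$ ($U{\left(W,L \right)} = -9 + \sqrt{\frac{L + L}{W - 1} + L} = -9 + \sqrt{\frac{2 L}{-1 + W} + L} = -9 + \sqrt{L + \frac{2 L}{-1 + W}}$)
$S{\left(D \right)} = -135 + 15 \sqrt{\frac{D \left(1 + D\right)}{-1 + D}}$ ($S{\left(D \right)} = 3 \left(-9 + \sqrt{\frac{D \left(1 + D\right)}{-1 + D}}\right) 5 = \left(-27 + 3 \sqrt{\frac{D \left(1 + D\right)}{-1 + D}}\right) 5 = -135 + 15 \sqrt{\frac{D \left(1 + D\right)}{-1 + D}}$)
$\left(- \frac{7}{796} + S{\left(-21 \right)}\right)^{2} = \left(- \frac{7}{796} - \left(135 - 15 \sqrt{- \frac{21 \left(1 - 21\right)}{-1 - 21}}\right)\right)^{2} = \left(\left(-7\right) \frac{1}{796} - \left(135 - 15 \sqrt{\left(-21\right) \frac{1}{-22} \left(-20\right)}\right)\right)^{2} = \left(- \frac{7}{796} - \left(135 - 15 \sqrt{\left(-21\right) \left(- \frac{1}{22}\right) \left(-20\right)}\right)\right)^{2} = \left(- \frac{7}{796} - \left(135 - 15 \sqrt{- \frac{210}{11}}\right)\right)^{2} = \left(- \frac{7}{796} - \left(135 - 15 \frac{i \sqrt{2310}}{11}\right)\right)^{2} = \left(- \frac{7}{796} - \left(135 - \frac{15 i \sqrt{2310}}{11}\right)\right)^{2} = \left(- \frac{107467}{796} + \frac{15 i \sqrt{2310}}{11}\right)^{2}$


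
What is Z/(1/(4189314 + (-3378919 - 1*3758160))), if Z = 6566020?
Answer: -19355083945300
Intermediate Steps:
Z/(1/(4189314 + (-3378919 - 1*3758160))) = 6566020/(1/(4189314 + (-3378919 - 1*3758160))) = 6566020/(1/(4189314 + (-3378919 - 3758160))) = 6566020/(1/(4189314 - 7137079)) = 6566020/(1/(-2947765)) = 6566020/(-1/2947765) = 6566020*(-2947765) = -19355083945300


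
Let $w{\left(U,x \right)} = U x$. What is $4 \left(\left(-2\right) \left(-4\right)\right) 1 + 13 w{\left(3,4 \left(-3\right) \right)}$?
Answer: $-436$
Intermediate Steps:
$4 \left(\left(-2\right) \left(-4\right)\right) 1 + 13 w{\left(3,4 \left(-3\right) \right)} = 4 \left(\left(-2\right) \left(-4\right)\right) 1 + 13 \cdot 3 \cdot 4 \left(-3\right) = 4 \cdot 8 \cdot 1 + 13 \cdot 3 \left(-12\right) = 32 \cdot 1 + 13 \left(-36\right) = 32 - 468 = -436$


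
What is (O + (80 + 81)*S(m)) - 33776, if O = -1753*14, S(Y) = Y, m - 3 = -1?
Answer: -57996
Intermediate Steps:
m = 2 (m = 3 - 1 = 2)
O = -24542
(O + (80 + 81)*S(m)) - 33776 = (-24542 + (80 + 81)*2) - 33776 = (-24542 + 161*2) - 33776 = (-24542 + 322) - 33776 = -24220 - 33776 = -57996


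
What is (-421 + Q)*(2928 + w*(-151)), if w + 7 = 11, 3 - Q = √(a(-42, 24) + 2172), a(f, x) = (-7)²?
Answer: -971432 - 2324*√2221 ≈ -1.0810e+6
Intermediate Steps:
a(f, x) = 49
Q = 3 - √2221 (Q = 3 - √(49 + 2172) = 3 - √2221 ≈ -44.128)
w = 4 (w = -7 + 11 = 4)
(-421 + Q)*(2928 + w*(-151)) = (-421 + (3 - √2221))*(2928 + 4*(-151)) = (-418 - √2221)*(2928 - 604) = (-418 - √2221)*2324 = -971432 - 2324*√2221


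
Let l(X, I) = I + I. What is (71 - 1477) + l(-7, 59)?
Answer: -1288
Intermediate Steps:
l(X, I) = 2*I
(71 - 1477) + l(-7, 59) = (71 - 1477) + 2*59 = -1406 + 118 = -1288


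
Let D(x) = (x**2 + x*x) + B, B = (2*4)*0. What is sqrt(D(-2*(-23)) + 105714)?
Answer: sqrt(109946) ≈ 331.58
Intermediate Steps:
B = 0 (B = 8*0 = 0)
D(x) = 2*x**2 (D(x) = (x**2 + x*x) + 0 = (x**2 + x**2) + 0 = 2*x**2 + 0 = 2*x**2)
sqrt(D(-2*(-23)) + 105714) = sqrt(2*(-2*(-23))**2 + 105714) = sqrt(2*46**2 + 105714) = sqrt(2*2116 + 105714) = sqrt(4232 + 105714) = sqrt(109946)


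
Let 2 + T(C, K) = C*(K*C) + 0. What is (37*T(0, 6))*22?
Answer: -1628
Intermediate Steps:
T(C, K) = -2 + K*C² (T(C, K) = -2 + (C*(K*C) + 0) = -2 + (C*(C*K) + 0) = -2 + (K*C² + 0) = -2 + K*C²)
(37*T(0, 6))*22 = (37*(-2 + 6*0²))*22 = (37*(-2 + 6*0))*22 = (37*(-2 + 0))*22 = (37*(-2))*22 = -74*22 = -1628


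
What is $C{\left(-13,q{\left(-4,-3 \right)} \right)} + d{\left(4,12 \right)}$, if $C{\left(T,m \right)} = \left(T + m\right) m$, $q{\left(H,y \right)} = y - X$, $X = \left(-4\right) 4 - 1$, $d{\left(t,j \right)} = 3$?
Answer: $17$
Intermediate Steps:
$X = -17$ ($X = -16 - 1 = -17$)
$q{\left(H,y \right)} = 17 + y$ ($q{\left(H,y \right)} = y - -17 = y + 17 = 17 + y$)
$C{\left(T,m \right)} = m \left(T + m\right)$
$C{\left(-13,q{\left(-4,-3 \right)} \right)} + d{\left(4,12 \right)} = \left(17 - 3\right) \left(-13 + \left(17 - 3\right)\right) + 3 = 14 \left(-13 + 14\right) + 3 = 14 \cdot 1 + 3 = 14 + 3 = 17$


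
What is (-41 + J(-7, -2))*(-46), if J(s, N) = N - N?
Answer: 1886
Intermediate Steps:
J(s, N) = 0
(-41 + J(-7, -2))*(-46) = (-41 + 0)*(-46) = -41*(-46) = 1886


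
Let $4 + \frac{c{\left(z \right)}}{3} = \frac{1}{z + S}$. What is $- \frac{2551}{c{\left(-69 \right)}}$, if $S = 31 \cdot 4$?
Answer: $\frac{140305}{657} \approx 213.55$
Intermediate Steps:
$S = 124$
$c{\left(z \right)} = -12 + \frac{3}{124 + z}$ ($c{\left(z \right)} = -12 + \frac{3}{z + 124} = -12 + \frac{3}{124 + z}$)
$- \frac{2551}{c{\left(-69 \right)}} = - \frac{2551}{3 \frac{1}{124 - 69} \left(-495 - -276\right)} = - \frac{2551}{3 \cdot \frac{1}{55} \left(-495 + 276\right)} = - \frac{2551}{3 \cdot \frac{1}{55} \left(-219\right)} = - \frac{2551}{- \frac{657}{55}} = \left(-2551\right) \left(- \frac{55}{657}\right) = \frac{140305}{657}$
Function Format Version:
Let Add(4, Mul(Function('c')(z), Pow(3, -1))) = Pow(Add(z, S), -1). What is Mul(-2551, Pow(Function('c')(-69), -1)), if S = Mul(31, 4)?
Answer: Rational(140305, 657) ≈ 213.55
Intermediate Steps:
S = 124
Function('c')(z) = Add(-12, Mul(3, Pow(Add(124, z), -1))) (Function('c')(z) = Add(-12, Mul(3, Pow(Add(z, 124), -1))) = Add(-12, Mul(3, Pow(Add(124, z), -1))))
Mul(-2551, Pow(Function('c')(-69), -1)) = Mul(-2551, Pow(Mul(3, Pow(Add(124, -69), -1), Add(-495, Mul(-4, -69))), -1)) = Mul(-2551, Pow(Mul(3, Pow(55, -1), Add(-495, 276)), -1)) = Mul(-2551, Pow(Mul(3, Rational(1, 55), -219), -1)) = Mul(-2551, Pow(Rational(-657, 55), -1)) = Mul(-2551, Rational(-55, 657)) = Rational(140305, 657)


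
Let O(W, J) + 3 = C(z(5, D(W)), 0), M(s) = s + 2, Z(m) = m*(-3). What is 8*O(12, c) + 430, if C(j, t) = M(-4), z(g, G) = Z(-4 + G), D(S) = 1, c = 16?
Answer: 390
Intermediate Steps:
Z(m) = -3*m
z(g, G) = 12 - 3*G (z(g, G) = -3*(-4 + G) = 12 - 3*G)
M(s) = 2 + s
C(j, t) = -2 (C(j, t) = 2 - 4 = -2)
O(W, J) = -5 (O(W, J) = -3 - 2 = -5)
8*O(12, c) + 430 = 8*(-5) + 430 = -40 + 430 = 390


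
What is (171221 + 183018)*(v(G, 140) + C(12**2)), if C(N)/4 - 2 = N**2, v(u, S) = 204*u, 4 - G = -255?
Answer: 48101405332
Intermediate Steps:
G = 259 (G = 4 - 1*(-255) = 4 + 255 = 259)
C(N) = 8 + 4*N**2
(171221 + 183018)*(v(G, 140) + C(12**2)) = (171221 + 183018)*(204*259 + (8 + 4*(12**2)**2)) = 354239*(52836 + (8 + 4*144**2)) = 354239*(52836 + (8 + 4*20736)) = 354239*(52836 + (8 + 82944)) = 354239*(52836 + 82952) = 354239*135788 = 48101405332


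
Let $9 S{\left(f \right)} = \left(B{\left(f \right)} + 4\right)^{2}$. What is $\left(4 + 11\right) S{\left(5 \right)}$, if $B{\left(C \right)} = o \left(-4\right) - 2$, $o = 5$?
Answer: $540$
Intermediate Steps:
$B{\left(C \right)} = -22$ ($B{\left(C \right)} = 5 \left(-4\right) - 2 = -20 - 2 = -22$)
$S{\left(f \right)} = 36$ ($S{\left(f \right)} = \frac{\left(-22 + 4\right)^{2}}{9} = \frac{\left(-18\right)^{2}}{9} = \frac{1}{9} \cdot 324 = 36$)
$\left(4 + 11\right) S{\left(5 \right)} = \left(4 + 11\right) 36 = 15 \cdot 36 = 540$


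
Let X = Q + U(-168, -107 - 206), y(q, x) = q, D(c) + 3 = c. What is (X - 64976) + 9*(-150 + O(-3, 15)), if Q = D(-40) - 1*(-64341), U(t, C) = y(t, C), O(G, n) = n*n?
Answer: -171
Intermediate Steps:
D(c) = -3 + c
O(G, n) = n²
U(t, C) = t
Q = 64298 (Q = (-3 - 40) - 1*(-64341) = -43 + 64341 = 64298)
X = 64130 (X = 64298 - 168 = 64130)
(X - 64976) + 9*(-150 + O(-3, 15)) = (64130 - 64976) + 9*(-150 + 15²) = -846 + 9*(-150 + 225) = -846 + 9*75 = -846 + 675 = -171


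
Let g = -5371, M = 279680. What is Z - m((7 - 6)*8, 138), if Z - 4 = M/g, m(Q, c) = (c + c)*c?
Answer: -204828844/5371 ≈ -38136.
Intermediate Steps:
m(Q, c) = 2*c**2 (m(Q, c) = (2*c)*c = 2*c**2)
Z = -258196/5371 (Z = 4 + 279680/(-5371) = 4 + 279680*(-1/5371) = 4 - 279680/5371 = -258196/5371 ≈ -48.072)
Z - m((7 - 6)*8, 138) = -258196/5371 - 2*138**2 = -258196/5371 - 2*19044 = -258196/5371 - 1*38088 = -258196/5371 - 38088 = -204828844/5371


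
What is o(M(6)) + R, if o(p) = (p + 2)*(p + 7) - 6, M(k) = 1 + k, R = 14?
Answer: 134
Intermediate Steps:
o(p) = -6 + (2 + p)*(7 + p) (o(p) = (2 + p)*(7 + p) - 6 = -6 + (2 + p)*(7 + p))
o(M(6)) + R = (8 + (1 + 6)**2 + 9*(1 + 6)) + 14 = (8 + 7**2 + 9*7) + 14 = (8 + 49 + 63) + 14 = 120 + 14 = 134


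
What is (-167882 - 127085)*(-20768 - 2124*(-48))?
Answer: -23946600928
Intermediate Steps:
(-167882 - 127085)*(-20768 - 2124*(-48)) = -294967*(-20768 + 101952) = -294967*81184 = -23946600928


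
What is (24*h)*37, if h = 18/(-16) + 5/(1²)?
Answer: 3441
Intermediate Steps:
h = 31/8 (h = 18*(-1/16) + 5/1 = -9/8 + 5*1 = -9/8 + 5 = 31/8 ≈ 3.8750)
(24*h)*37 = (24*(31/8))*37 = 93*37 = 3441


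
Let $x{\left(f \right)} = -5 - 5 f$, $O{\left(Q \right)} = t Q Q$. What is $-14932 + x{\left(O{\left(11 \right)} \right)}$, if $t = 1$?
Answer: $-15542$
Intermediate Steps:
$O{\left(Q \right)} = Q^{2}$ ($O{\left(Q \right)} = 1 Q Q = Q Q = Q^{2}$)
$-14932 + x{\left(O{\left(11 \right)} \right)} = -14932 - \left(5 + 5 \cdot 11^{2}\right) = -14932 - 610 = -15542$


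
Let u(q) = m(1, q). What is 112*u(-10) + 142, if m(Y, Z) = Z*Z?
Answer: 11342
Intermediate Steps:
m(Y, Z) = Z**2
u(q) = q**2
112*u(-10) + 142 = 112*(-10)**2 + 142 = 112*100 + 142 = 11200 + 142 = 11342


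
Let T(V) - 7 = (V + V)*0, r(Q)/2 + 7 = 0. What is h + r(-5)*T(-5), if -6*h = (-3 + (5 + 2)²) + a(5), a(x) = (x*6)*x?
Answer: -392/3 ≈ -130.67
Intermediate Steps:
r(Q) = -14 (r(Q) = -14 + 2*0 = -14 + 0 = -14)
a(x) = 6*x² (a(x) = (6*x)*x = 6*x²)
T(V) = 7 (T(V) = 7 + (V + V)*0 = 7 + (2*V)*0 = 7 + 0 = 7)
h = -98/3 (h = -((-3 + (5 + 2)²) + 6*5²)/6 = -((-3 + 7²) + 6*25)/6 = -((-3 + 49) + 150)/6 = -(46 + 150)/6 = -⅙*196 = -98/3 ≈ -32.667)
h + r(-5)*T(-5) = -98/3 - 14*7 = -98/3 - 98 = -392/3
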